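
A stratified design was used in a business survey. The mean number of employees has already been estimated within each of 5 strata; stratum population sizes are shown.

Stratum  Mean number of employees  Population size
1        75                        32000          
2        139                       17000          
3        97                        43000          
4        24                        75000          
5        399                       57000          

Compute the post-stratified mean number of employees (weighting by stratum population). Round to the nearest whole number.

Σ Nₕ·x̄ₕ = 33477000
Σ Nₕ = 224000
Overall mean = 33477000 / 224000 = 149.45089

149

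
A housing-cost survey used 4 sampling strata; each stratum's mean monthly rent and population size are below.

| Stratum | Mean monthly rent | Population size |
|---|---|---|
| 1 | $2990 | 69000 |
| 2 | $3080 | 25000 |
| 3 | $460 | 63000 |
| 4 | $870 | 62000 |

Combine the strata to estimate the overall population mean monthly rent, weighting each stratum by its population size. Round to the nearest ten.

Σ Nₕ·x̄ₕ = 2990×69000 + 3080×25000 + 460×63000 + 870×62000
  = 206310000 + 77000000 + 28980000 + 53940000 = 366230000
Σ Nₕ = 69000 + 25000 + 63000 + 62000 = 219000
Overall mean = 366230000 / 219000 = 1672.2831

1670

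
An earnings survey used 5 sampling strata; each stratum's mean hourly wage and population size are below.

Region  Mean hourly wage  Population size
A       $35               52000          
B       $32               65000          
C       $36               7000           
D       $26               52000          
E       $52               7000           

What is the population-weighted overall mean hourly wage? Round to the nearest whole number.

32

Σ Nₕ·x̄ₕ = 35×52000 + 32×65000 + 36×7000 + 26×52000 + 52×7000
  = 1820000 + 2080000 + 252000 + 1352000 + 364000 = 5868000
Σ Nₕ = 183000
Overall mean = 5868000 / 183000 = 32.065574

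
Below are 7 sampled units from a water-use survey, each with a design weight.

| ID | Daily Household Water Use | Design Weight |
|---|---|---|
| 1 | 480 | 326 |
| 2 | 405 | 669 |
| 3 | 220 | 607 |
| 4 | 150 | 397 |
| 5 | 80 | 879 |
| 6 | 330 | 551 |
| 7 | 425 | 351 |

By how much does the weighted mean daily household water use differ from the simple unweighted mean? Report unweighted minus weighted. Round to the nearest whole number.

28

Unweighted sum = 480 + 405 + 220 + 150 + 80 + 330 + 425 = 2090
Unweighted mean = 2090 / 7 = 298.57143
Weighted sum = 480×326 + 405×669 + 220×607 + 150×397 + 80×879 + 330×551 + 425×351
  = 156480 + 270945 + 133540 + 59550 + 70320 + 181830 + 149175 = 1021840
Sum of weights = 326 + 669 + 607 + 397 + 879 + 551 + 351 = 3780
Weighted mean = 1021840 / 3780 = 270.32804
Difference (unweighted minus weighted) = 28.243386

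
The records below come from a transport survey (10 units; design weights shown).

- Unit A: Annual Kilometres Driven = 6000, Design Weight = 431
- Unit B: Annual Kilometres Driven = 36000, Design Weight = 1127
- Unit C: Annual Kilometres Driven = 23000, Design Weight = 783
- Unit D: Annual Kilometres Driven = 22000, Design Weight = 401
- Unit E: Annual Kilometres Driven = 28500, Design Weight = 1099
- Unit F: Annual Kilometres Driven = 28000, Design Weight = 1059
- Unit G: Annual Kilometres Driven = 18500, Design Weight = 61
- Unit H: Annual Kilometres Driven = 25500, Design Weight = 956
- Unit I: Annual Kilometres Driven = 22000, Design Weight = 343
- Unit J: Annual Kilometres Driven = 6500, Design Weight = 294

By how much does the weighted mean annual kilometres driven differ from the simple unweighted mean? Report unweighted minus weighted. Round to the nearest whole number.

-3717

Unweighted sum = 6000 + 36000 + 23000 + 22000 + 28500 + 28000 + 18500 + 25500 + 22000 + 6500 = 216000
Unweighted mean = 216000 / 10 = 21600
Weighted sum = 6000×431 + 36000×1127 + 23000×783 + 22000×401 + 28500×1099 + 28000×1059 + 18500×61 + 25500×956 + 22000×343 + 6500×294
  = 2586000 + 40572000 + 18009000 + 8822000 + 31321500 + 29652000 + 1128500 + 24378000 + 7546000 + 1911000 = 165926000
Sum of weights = 431 + 1127 + 783 + 401 + 1099 + 1059 + 61 + 956 + 343 + 294 = 6554
Weighted mean = 165926000 / 6554 = 25316.753
Difference (unweighted minus weighted) = -3716.7531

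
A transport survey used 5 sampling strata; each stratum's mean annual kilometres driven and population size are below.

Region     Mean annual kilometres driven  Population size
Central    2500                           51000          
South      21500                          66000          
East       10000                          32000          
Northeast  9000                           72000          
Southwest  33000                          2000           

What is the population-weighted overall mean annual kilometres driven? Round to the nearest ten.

Σ Nₕ·x̄ₕ = 2500×51000 + 21500×66000 + 10000×32000 + 9000×72000 + 33000×2000
  = 2580500000
Σ Nₕ = 223000
Overall mean = 2580500000 / 223000 = 11571.749

11570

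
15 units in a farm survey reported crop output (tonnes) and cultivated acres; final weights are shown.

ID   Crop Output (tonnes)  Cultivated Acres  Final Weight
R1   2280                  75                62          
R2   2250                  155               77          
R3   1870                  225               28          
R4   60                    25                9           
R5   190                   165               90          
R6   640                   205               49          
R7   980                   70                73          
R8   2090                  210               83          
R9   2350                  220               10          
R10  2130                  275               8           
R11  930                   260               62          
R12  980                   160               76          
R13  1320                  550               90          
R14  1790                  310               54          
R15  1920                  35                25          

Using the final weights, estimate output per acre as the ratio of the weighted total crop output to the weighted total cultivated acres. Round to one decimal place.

Σ wᵢ·y = 1097120
Σ wᵢ·x = 170340
Ratio = 1097120 / 170340 = 6.4407655

6.4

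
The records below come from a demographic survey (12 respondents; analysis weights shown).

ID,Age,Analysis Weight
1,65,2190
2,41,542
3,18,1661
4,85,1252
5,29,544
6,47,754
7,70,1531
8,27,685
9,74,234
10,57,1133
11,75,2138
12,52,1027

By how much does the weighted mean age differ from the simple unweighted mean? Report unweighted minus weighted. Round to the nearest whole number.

-3

Unweighted sum = 65 + 41 + 18 + 85 + 29 + 47 + 70 + 27 + 74 + 57 + 75 + 52 = 640
Unweighted mean = 640 / 12 = 53.333333
Weighted sum = 65×2190 + 41×542 + 18×1661 + 85×1252 + 29×544 + 47×754 + 70×1531 + 27×685 + 74×234 + 57×1133 + 75×2138 + 52×1027
  = 142350 + 22222 + 29898 + 106420 + 15776 + 35438 + 107170 + 18495 + 17316 + 64581 + 160350 + 53404 = 773420
Sum of weights = 2190 + 542 + 1661 + 1252 + 544 + 754 + 1531 + 685 + 234 + 1133 + 2138 + 1027 = 13691
Weighted mean = 773420 / 13691 = 56.491126
Difference (unweighted minus weighted) = -3.1577922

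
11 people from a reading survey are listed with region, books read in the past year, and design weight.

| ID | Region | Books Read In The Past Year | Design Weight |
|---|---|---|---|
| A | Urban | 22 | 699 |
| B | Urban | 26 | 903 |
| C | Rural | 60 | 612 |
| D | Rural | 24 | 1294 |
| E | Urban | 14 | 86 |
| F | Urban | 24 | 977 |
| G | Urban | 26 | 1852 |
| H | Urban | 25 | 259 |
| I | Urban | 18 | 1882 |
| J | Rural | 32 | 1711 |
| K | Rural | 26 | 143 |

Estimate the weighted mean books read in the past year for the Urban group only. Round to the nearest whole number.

23

Urban rows: A, B, E, F, G, H, I
Weighted sum = 22×699 + 26×903 + 14×86 + 24×977 + 26×1852 + 25×259 + 18×1882
  = 15378 + 23478 + 1204 + 23448 + 48152 + 6475 + 33876 = 152011
Sum of weights = 699 + 903 + 86 + 977 + 1852 + 259 + 1882 = 6658
Weighted mean = 152011 / 6658 = 22.831331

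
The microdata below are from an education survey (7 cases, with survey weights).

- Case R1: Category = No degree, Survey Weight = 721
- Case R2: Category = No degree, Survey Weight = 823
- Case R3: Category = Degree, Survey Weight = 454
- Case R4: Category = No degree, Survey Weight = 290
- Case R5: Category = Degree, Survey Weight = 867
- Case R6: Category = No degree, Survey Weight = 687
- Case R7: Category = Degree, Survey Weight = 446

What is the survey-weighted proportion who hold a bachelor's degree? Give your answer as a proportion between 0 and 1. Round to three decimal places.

0.412

Sum of weights for 'Degree' = 454 + 867 + 446 = 1767
Total weight = 721 + 823 + 454 + 290 + 867 + 687 + 446 = 4288
Weighted proportion = 1767 / 4288 = 0.41208022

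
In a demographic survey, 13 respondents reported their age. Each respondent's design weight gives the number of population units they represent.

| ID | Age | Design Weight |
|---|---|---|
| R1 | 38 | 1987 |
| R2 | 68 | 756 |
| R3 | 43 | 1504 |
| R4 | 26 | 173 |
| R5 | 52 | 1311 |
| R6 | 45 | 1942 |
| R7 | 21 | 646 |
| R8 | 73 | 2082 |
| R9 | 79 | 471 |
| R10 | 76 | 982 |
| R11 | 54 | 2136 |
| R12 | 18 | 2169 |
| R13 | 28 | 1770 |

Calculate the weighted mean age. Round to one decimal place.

46.5

Weighted sum = 832985
Sum of weights = 17929
Weighted mean = 832985 / 17929 = 46.460204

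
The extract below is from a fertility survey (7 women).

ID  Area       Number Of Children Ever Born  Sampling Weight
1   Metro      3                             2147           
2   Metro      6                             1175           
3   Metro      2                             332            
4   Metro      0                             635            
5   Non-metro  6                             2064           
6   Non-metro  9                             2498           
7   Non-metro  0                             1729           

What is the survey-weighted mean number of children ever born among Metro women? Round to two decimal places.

3.30

Metro rows: 1, 2, 3, 4
Weighted sum = 3×2147 + 6×1175 + 2×332 + 0×635
  = 6441 + 7050 + 664 + 0 = 14155
Sum of weights = 2147 + 1175 + 332 + 635 = 4289
Weighted mean = 14155 / 4289 = 3.3003031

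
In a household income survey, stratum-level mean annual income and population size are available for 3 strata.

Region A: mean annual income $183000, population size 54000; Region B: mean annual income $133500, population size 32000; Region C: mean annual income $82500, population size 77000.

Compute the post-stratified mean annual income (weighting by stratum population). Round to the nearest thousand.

126000

Σ Nₕ·x̄ₕ = 183000×54000 + 133500×32000 + 82500×77000
  = 9882000000 + 4272000000 + 6352500000 = 20506500000
Σ Nₕ = 54000 + 32000 + 77000 = 163000
Overall mean = 20506500000 / 163000 = 125806.75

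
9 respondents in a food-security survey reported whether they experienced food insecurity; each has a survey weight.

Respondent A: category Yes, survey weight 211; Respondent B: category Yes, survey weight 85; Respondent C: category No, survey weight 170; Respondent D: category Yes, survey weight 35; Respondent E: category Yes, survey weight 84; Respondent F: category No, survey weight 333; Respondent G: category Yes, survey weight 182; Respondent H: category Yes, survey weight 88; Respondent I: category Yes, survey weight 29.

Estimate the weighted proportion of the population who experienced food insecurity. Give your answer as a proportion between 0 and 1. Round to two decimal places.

Sum of weights for 'Yes' = 211 + 85 + 35 + 84 + 182 + 88 + 29 = 714
Total weight = 211 + 85 + 170 + 35 + 84 + 333 + 182 + 88 + 29 = 1217
Weighted proportion = 714 / 1217 = 0.58668858

0.59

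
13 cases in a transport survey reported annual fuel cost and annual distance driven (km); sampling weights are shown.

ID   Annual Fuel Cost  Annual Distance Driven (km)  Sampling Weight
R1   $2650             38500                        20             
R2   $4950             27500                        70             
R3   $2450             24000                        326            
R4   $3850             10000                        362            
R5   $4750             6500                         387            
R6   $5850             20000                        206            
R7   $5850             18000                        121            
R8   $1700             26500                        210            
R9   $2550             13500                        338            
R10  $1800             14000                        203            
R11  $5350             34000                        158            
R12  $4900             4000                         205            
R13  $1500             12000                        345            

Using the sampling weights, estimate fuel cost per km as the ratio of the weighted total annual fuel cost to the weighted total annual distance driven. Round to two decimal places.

Σ wᵢ·y = 10294700
Σ wᵢ·x = 46254500
Ratio = 10294700 / 46254500 = 0.22256645

0.22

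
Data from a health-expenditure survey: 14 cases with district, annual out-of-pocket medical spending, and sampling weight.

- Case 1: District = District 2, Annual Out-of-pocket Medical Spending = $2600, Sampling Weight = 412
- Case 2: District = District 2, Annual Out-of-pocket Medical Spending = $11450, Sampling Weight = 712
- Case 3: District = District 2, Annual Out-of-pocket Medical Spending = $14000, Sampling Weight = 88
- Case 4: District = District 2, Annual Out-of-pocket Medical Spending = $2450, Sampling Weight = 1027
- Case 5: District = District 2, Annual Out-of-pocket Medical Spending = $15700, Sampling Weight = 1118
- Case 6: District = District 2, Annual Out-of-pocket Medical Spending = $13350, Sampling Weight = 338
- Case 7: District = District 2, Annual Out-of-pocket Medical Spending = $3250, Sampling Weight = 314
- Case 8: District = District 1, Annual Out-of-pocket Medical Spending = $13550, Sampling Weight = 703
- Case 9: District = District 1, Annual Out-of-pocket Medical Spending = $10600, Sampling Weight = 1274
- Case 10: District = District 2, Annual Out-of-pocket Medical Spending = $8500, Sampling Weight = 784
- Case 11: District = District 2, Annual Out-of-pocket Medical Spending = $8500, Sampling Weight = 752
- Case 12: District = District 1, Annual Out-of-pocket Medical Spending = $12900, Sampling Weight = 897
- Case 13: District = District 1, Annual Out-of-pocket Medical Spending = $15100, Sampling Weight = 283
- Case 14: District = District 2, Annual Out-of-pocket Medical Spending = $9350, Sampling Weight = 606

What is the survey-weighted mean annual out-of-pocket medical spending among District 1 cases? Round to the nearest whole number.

District 1 rows: 8, 9, 12, 13
Weighted sum = 13550×703 + 10600×1274 + 12900×897 + 15100×283
  = 38874650
Sum of weights = 3157
Weighted mean = 38874650 / 3157 = 12313.795

12314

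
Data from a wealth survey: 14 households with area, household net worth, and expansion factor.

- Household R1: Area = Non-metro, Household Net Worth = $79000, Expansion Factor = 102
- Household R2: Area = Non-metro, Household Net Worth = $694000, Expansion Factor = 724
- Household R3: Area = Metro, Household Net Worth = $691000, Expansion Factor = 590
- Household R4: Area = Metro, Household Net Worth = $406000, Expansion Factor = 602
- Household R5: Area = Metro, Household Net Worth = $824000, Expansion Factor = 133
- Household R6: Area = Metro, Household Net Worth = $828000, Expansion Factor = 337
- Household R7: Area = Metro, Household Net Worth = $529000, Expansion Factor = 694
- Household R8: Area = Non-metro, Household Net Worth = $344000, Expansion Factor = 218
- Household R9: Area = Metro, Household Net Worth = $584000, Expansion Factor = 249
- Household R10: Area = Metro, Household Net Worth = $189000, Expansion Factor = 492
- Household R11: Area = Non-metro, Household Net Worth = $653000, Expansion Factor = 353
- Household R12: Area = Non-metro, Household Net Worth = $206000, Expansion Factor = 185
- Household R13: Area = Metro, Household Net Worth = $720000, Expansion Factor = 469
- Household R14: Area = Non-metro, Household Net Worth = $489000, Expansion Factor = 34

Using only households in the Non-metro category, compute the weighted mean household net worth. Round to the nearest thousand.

539000

Non-metro rows: R1, R2, R8, R11, R12, R14
Weighted sum = 870751000
Sum of weights = 102 + 724 + 218 + 353 + 185 + 34 = 1616
Weighted mean = 870751000 / 1616 = 538831.06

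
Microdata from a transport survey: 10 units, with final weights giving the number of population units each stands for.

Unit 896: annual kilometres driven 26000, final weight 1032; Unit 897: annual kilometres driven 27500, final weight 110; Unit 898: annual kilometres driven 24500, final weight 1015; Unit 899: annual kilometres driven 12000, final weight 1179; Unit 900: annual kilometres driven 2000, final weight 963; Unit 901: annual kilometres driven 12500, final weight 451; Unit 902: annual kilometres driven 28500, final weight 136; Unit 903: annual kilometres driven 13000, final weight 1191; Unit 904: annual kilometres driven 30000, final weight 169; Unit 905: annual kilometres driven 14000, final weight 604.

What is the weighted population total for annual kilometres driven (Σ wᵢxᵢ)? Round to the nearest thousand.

Weighted total = 26000×1032 + 27500×110 + 24500×1015 + 12000×1179 + 2000×963 + 12500×451 + 28500×136 + 13000×1191 + 30000×169 + 14000×604
  = 109321000

109321000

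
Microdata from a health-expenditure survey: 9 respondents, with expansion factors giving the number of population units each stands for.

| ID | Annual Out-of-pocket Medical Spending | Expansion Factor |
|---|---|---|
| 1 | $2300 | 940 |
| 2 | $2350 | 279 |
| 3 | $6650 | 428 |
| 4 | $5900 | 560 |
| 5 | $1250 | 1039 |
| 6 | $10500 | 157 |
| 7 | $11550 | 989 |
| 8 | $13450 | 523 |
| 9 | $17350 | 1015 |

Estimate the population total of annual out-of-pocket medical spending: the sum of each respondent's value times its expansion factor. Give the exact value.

47982650

Weighted total = 2300×940 + 2350×279 + 6650×428 + 5900×560 + 1250×1039 + 10500×157 + 11550×989 + 13450×523 + 17350×1015
  = 47982650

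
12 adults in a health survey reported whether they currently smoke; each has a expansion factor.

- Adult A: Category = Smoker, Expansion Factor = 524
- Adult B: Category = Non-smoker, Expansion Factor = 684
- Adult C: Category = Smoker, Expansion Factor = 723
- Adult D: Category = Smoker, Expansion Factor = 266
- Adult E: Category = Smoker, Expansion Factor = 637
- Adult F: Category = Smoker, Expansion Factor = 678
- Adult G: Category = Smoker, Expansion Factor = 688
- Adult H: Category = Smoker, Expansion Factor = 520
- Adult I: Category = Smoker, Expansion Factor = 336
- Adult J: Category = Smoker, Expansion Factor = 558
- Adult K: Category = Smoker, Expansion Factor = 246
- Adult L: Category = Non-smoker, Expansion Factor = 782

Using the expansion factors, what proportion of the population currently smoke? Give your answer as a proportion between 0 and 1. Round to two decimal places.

0.78

Sum of weights for 'Smoker' = 524 + 723 + 266 + 637 + 678 + 688 + 520 + 336 + 558 + 246 = 5176
Total weight = 6642
Weighted proportion = 5176 / 6642 = 0.77928335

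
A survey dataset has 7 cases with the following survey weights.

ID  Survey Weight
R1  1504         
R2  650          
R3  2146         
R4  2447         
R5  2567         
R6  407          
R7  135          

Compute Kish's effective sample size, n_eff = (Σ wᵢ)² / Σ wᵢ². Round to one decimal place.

Σ wᵢ = 1504 + 650 + 2146 + 2447 + 2567 + 407 + 135 = 9856
Σ wᵢ² = 2262016 + 422500 + 4605316 + 5987809 + 6589489 + 165649 + 18225 = 20051004
n_eff = 9856² / 20051004 = 97140736 / 20051004 = 4.8446819

4.8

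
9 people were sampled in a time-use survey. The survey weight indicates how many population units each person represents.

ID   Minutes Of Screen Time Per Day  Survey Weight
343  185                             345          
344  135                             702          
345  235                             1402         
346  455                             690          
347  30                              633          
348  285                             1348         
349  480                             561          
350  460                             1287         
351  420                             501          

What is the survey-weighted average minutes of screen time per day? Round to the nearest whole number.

305

Weighted sum = 185×345 + 135×702 + 235×1402 + 455×690 + 30×633 + 285×1348 + 480×561 + 460×1287 + 420×501
  = 63825 + 94770 + 329470 + 313950 + 18990 + 384180 + 269280 + 592020 + 210420 = 2276905
Sum of weights = 345 + 702 + 1402 + 690 + 633 + 1348 + 561 + 1287 + 501 = 7469
Weighted mean = 2276905 / 7469 = 304.84737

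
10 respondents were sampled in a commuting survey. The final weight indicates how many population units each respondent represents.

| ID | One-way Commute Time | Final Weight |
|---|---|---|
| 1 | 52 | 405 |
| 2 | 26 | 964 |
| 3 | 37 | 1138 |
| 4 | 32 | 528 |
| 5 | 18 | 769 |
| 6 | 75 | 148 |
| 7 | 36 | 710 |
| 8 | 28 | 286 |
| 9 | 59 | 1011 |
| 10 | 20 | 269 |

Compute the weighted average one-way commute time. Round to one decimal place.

36.7

Weighted sum = 52×405 + 26×964 + 37×1138 + 32×528 + 18×769 + 75×148 + 36×710 + 28×286 + 59×1011 + 20×269
  = 21060 + 25064 + 42106 + 16896 + 13842 + 11100 + 25560 + 8008 + 59649 + 5380 = 228665
Sum of weights = 405 + 964 + 1138 + 528 + 769 + 148 + 710 + 286 + 1011 + 269 = 6228
Weighted mean = 228665 / 6228 = 36.715639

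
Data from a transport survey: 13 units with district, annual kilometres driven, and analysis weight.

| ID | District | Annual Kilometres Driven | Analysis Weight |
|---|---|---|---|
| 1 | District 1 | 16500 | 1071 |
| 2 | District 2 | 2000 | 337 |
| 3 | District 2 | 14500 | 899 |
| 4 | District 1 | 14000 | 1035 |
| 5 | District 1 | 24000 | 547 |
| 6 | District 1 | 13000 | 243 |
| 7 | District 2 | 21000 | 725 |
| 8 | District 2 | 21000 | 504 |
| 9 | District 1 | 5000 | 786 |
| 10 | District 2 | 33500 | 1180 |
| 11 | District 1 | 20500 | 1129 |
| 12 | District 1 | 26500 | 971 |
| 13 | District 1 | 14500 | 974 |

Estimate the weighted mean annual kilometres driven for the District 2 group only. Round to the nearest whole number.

21687

District 2 rows: 2, 3, 7, 8, 10
Weighted sum = 2000×337 + 14500×899 + 21000×725 + 21000×504 + 33500×1180
  = 674000 + 13035500 + 15225000 + 10584000 + 39530000 = 79048500
Sum of weights = 337 + 899 + 725 + 504 + 1180 = 3645
Weighted mean = 79048500 / 3645 = 21686.831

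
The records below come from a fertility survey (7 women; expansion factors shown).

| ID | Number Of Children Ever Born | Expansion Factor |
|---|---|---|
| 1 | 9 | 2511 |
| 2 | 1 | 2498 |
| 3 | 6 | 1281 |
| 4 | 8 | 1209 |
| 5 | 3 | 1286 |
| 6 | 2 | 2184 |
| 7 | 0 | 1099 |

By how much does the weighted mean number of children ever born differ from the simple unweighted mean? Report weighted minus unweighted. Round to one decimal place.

Unweighted sum = 9 + 1 + 6 + 8 + 3 + 2 + 0 = 29
Unweighted mean = 29 / 7 = 4.1428571
Weighted sum = 9×2511 + 1×2498 + 6×1281 + 8×1209 + 3×1286 + 2×2184 + 0×1099
  = 50681
Sum of weights = 2511 + 2498 + 1281 + 1209 + 1286 + 2184 + 1099 = 12068
Weighted mean = 50681 / 12068 = 4.1996188
Difference (weighted minus unweighted) = 0.056761684

0.1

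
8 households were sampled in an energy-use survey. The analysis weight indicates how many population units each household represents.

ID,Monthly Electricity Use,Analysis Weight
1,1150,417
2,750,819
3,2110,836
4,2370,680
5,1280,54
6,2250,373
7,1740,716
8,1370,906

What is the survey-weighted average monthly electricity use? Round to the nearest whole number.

1638

Weighted sum = 7864790
Sum of weights = 417 + 819 + 836 + 680 + 54 + 373 + 716 + 906 = 4801
Weighted mean = 7864790 / 4801 = 1638.1566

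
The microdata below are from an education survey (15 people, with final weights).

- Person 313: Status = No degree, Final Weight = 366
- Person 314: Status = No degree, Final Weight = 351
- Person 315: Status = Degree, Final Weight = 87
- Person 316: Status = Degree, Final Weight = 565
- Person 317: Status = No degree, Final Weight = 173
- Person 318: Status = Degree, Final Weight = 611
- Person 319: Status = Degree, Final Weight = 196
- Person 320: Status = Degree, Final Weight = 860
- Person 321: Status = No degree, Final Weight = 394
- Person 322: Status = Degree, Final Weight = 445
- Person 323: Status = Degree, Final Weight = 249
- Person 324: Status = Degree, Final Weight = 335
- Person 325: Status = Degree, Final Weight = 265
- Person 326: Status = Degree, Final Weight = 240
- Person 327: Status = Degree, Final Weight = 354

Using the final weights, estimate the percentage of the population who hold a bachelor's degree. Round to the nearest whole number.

77

Sum of weights for 'Degree' = 87 + 565 + 611 + 196 + 860 + 445 + 249 + 335 + 265 + 240 + 354 = 4207
Total weight = 5491
Weighted proportion = 4207 / 5491 = 0.76616281 → 76.616281%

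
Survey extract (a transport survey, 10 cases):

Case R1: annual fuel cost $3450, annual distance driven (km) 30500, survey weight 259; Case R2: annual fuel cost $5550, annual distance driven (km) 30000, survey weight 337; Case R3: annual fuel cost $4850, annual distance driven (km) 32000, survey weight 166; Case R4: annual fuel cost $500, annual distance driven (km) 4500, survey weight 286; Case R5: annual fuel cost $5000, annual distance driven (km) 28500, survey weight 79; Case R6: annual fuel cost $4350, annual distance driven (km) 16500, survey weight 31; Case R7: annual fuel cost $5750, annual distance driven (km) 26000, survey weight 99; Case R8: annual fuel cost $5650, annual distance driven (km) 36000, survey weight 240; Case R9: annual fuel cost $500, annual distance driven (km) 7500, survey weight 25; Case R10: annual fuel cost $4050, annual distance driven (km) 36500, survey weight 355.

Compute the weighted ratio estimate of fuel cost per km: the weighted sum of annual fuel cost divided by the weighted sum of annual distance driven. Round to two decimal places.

0.15

Σ wᵢ·y = 3450×259 + 5550×337 + 4850×166 + 500×286 + 5000×79 + 4350×31 + 5750×99 + 5650×240 + 500×25 + 4050×355
  = 893550 + 1870350 + 805100 + 143000 + 395000 + 134850 + 569250 + 1356000 + 12500 + 1437750 = 7617350
Σ wᵢ·x = 30500×259 + 30000×337 + 32000×166 + 4500×286 + 28500×79 + 16500×31 + 26000×99 + 36000×240 + 7500×25 + 36500×355
  = 7899500 + 10110000 + 5312000 + 1287000 + 2251500 + 511500 + 2574000 + 8640000 + 187500 + 12957500 = 51730500
Ratio = 7617350 / 51730500 = 0.14725065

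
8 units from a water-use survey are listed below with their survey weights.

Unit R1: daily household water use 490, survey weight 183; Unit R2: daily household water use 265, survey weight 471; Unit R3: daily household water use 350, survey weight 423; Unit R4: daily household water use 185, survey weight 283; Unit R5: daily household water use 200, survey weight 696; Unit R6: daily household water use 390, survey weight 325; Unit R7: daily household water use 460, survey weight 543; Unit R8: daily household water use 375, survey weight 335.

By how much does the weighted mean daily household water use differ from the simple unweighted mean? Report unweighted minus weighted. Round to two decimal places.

Unweighted sum = 490 + 265 + 350 + 185 + 200 + 390 + 460 + 375 = 2715
Unweighted mean = 2715 / 8 = 339.375
Weighted sum = 1056245
Sum of weights = 183 + 471 + 423 + 283 + 696 + 325 + 543 + 335 = 3259
Weighted mean = 1056245 / 3259 = 324.10095
Difference (unweighted minus weighted) = 15.274049

15.27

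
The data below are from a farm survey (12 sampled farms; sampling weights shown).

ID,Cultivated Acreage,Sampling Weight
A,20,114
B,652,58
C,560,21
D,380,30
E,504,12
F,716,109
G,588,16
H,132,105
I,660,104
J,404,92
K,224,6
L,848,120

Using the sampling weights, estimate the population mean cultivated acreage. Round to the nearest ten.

Weighted sum = 20×114 + 652×58 + 560×21 + 380×30 + 504×12 + 716×109 + 588×16 + 132×105 + 660×104 + 404×92 + 224×6 + 848×120
  = 2280 + 37816 + 11760 + 11400 + 6048 + 78044 + 9408 + 13860 + 68640 + 37168 + 1344 + 101760 = 379528
Sum of weights = 114 + 58 + 21 + 30 + 12 + 109 + 16 + 105 + 104 + 92 + 6 + 120 = 787
Weighted mean = 379528 / 787 = 482.24651

480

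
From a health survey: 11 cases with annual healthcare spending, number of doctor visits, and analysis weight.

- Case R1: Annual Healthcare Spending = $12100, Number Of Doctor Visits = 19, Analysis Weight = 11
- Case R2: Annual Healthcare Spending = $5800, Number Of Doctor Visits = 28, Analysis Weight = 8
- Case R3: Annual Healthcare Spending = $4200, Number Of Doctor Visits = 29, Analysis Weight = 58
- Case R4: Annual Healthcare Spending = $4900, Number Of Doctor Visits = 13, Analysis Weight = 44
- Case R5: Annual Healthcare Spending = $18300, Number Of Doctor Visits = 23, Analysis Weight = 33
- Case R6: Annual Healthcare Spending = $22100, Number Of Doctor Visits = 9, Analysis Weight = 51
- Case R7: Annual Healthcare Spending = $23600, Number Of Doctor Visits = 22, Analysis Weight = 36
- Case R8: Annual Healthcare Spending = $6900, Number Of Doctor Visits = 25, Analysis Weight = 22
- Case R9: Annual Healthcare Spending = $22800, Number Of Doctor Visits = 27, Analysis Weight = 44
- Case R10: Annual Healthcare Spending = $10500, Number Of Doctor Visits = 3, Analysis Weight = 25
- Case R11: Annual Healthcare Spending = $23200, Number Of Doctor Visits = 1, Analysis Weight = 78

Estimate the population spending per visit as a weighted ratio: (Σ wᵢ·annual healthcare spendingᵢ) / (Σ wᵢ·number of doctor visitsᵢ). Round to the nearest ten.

Σ wᵢ·y = 12100×11 + 5800×8 + 4200×58 + 4900×44 + 18300×33 + 22100×51 + 23600×36 + 6900×22 + 22800×44 + 10500×25 + 23200×78
  = 133100 + 46400 + 243600 + 215600 + 603900 + 1127100 + 849600 + 151800 + 1003200 + 262500 + 1809600 = 6446400
Σ wᵢ·x = 19×11 + 28×8 + 29×58 + 13×44 + 23×33 + 9×51 + 22×36 + 25×22 + 27×44 + 3×25 + 1×78
  = 209 + 224 + 1682 + 572 + 759 + 459 + 792 + 550 + 1188 + 75 + 78 = 6588
Ratio = 6446400 / 6588 = 978.50638

980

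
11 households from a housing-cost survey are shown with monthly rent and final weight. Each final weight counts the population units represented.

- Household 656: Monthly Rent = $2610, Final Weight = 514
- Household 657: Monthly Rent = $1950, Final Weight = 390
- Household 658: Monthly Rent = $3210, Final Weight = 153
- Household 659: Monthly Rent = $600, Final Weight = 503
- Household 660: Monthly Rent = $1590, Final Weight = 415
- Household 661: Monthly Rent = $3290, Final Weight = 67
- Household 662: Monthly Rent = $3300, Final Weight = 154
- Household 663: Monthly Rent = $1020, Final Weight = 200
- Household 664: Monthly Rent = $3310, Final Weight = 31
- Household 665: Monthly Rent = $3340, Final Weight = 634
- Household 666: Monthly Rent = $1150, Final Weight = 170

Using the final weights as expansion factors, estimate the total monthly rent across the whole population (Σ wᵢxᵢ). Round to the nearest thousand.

Weighted total = 6903120

6903000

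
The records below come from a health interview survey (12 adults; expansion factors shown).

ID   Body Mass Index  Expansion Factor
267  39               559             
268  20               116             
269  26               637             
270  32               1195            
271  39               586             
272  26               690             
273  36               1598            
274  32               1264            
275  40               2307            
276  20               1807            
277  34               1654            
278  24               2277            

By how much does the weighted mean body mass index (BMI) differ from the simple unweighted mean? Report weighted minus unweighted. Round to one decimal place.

0.4

Unweighted sum = 39 + 20 + 26 + 32 + 39 + 26 + 36 + 32 + 40 + 20 + 34 + 24 = 368
Unweighted mean = 368 / 12 = 30.666667
Weighted sum = 456997
Sum of weights = 559 + 116 + 637 + 1195 + 586 + 690 + 1598 + 1264 + 2307 + 1807 + 1654 + 2277 = 14690
Weighted mean = 456997 / 14690 = 31.109394
Difference (weighted minus unweighted) = 0.44272748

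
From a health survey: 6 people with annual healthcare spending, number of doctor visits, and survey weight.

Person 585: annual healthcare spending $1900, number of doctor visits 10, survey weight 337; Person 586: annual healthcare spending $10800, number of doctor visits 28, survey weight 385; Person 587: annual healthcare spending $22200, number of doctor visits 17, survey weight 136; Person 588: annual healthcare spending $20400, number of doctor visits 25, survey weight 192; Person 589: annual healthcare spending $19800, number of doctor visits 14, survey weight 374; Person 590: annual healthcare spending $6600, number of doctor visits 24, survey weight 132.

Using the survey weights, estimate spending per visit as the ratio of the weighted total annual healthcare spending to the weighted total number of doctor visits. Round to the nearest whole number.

Σ wᵢ·y = 1900×337 + 10800×385 + 22200×136 + 20400×192 + 19800×374 + 6600×132
  = 640300 + 4158000 + 3019200 + 3916800 + 7405200 + 871200 = 20010700
Σ wᵢ·x = 29666
Ratio = 20010700 / 29666 = 674.53314

675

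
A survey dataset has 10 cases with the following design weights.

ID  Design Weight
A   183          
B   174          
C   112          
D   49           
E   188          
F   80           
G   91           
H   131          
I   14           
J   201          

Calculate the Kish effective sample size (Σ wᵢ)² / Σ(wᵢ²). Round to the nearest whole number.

Σ wᵢ = 1223
Σ wᵢ² = 33489 + 30276 + 12544 + 2401 + 35344 + 6400 + 8281 + 17161 + 196 + 40401 = 186493
n_eff = 1223² / 186493 = 1495729 / 186493 = 8.0202957

8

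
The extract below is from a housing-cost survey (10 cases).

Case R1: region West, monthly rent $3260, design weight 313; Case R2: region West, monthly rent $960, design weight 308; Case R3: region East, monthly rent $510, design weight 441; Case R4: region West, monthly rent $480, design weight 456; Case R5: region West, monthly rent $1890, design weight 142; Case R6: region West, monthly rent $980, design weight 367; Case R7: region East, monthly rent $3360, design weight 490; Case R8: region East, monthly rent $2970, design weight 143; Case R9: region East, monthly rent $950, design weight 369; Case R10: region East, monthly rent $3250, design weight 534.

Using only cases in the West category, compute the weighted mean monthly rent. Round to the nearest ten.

West rows: R1, R2, R4, R5, R6
Weighted sum = 3260×313 + 960×308 + 480×456 + 1890×142 + 980×367
  = 1020380 + 295680 + 218880 + 268380 + 359660 = 2162980
Sum of weights = 313 + 308 + 456 + 142 + 367 = 1586
Weighted mean = 2162980 / 1586 = 1363.7957

1360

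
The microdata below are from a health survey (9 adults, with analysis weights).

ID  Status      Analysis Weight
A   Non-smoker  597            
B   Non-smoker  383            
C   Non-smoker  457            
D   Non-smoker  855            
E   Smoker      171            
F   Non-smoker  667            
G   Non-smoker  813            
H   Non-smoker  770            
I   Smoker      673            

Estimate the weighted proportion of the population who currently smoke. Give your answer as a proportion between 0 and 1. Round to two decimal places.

Sum of weights for 'Smoker' = 171 + 673 = 844
Total weight = 5386
Weighted proportion = 844 / 5386 = 0.15670256

0.16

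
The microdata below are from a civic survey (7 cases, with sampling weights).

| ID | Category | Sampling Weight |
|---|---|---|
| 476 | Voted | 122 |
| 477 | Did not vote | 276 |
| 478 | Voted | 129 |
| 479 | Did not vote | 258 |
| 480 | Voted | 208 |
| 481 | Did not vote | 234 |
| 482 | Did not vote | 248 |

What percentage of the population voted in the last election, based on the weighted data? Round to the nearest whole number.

31

Sum of weights for 'Voted' = 122 + 129 + 208 = 459
Total weight = 1475
Weighted proportion = 459 / 1475 = 0.31118644 → 31.118644%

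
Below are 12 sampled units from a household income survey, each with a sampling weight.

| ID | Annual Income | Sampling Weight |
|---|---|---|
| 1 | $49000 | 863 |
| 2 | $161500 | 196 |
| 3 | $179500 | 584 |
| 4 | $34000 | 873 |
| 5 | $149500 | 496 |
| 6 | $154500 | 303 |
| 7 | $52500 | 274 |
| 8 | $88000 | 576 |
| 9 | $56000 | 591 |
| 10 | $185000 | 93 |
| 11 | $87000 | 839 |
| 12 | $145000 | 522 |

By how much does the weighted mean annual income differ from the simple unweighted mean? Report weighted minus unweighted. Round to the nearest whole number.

-16224

Unweighted sum = 1341500
Unweighted mean = 1341500 / 12 = 111791.67
Weighted sum = 49000×863 + 161500×196 + 179500×584 + 34000×873 + 149500×496 + 154500×303 + 52500×274 + 88000×576 + 56000×591 + 185000×93 + 87000×839 + 145000×522
  = 42287000 + 31654000 + 104828000 + 29682000 + 74152000 + 46813500 + 14385000 + 50688000 + 33096000 + 17205000 + 72993000 + 75690000 = 593473500
Sum of weights = 863 + 196 + 584 + 873 + 496 + 303 + 274 + 576 + 591 + 93 + 839 + 522 = 6210
Weighted mean = 593473500 / 6210 = 95567.391
Difference (weighted minus unweighted) = -16224.275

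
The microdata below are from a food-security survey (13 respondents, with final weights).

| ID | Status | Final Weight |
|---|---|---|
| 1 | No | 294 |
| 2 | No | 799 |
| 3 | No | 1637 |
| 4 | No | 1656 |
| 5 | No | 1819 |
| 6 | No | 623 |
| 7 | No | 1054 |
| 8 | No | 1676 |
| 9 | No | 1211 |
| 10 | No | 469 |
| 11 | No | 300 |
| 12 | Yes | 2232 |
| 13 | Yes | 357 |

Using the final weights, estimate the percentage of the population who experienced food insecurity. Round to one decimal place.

18.3

Sum of weights for 'Yes' = 2232 + 357 = 2589
Total weight = 14127
Weighted proportion = 2589 / 14127 = 0.18326609 → 18.326609%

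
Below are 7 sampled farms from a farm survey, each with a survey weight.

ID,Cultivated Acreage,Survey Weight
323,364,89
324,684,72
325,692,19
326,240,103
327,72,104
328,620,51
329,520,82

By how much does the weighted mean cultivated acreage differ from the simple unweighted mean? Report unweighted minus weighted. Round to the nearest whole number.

69

Unweighted sum = 364 + 684 + 692 + 240 + 72 + 620 + 520 = 3192
Unweighted mean = 3192 / 7 = 456
Weighted sum = 201260
Sum of weights = 89 + 72 + 19 + 103 + 104 + 51 + 82 = 520
Weighted mean = 201260 / 520 = 387.03846
Difference (unweighted minus weighted) = 68.961538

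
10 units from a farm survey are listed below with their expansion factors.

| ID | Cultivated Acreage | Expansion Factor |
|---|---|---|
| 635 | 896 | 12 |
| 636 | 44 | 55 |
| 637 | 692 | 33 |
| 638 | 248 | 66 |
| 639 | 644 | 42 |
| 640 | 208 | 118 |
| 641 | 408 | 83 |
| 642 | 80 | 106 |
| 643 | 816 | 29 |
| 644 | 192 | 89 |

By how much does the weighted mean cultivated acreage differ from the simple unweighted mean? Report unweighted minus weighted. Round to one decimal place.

127.3

Unweighted sum = 4228
Unweighted mean = 4228 / 10 = 422.8
Weighted sum = 896×12 + 44×55 + 692×33 + 248×66 + 644×42 + 208×118 + 408×83 + 80×106 + 816×29 + 192×89
  = 10752 + 2420 + 22836 + 16368 + 27048 + 24544 + 33864 + 8480 + 23664 + 17088 = 187064
Sum of weights = 12 + 55 + 33 + 66 + 42 + 118 + 83 + 106 + 29 + 89 = 633
Weighted mean = 187064 / 633 = 295.51975
Difference (unweighted minus weighted) = 127.28025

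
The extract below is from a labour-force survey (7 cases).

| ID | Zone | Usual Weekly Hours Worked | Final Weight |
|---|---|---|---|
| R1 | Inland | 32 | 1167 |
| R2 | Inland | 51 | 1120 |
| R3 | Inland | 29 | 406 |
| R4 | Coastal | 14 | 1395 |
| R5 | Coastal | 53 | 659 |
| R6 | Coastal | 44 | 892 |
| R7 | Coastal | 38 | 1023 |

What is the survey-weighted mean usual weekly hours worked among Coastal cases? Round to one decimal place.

Coastal rows: R4, R5, R6, R7
Weighted sum = 14×1395 + 53×659 + 44×892 + 38×1023
  = 19530 + 34927 + 39248 + 38874 = 132579
Sum of weights = 1395 + 659 + 892 + 1023 = 3969
Weighted mean = 132579 / 3969 = 33.403628

33.4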